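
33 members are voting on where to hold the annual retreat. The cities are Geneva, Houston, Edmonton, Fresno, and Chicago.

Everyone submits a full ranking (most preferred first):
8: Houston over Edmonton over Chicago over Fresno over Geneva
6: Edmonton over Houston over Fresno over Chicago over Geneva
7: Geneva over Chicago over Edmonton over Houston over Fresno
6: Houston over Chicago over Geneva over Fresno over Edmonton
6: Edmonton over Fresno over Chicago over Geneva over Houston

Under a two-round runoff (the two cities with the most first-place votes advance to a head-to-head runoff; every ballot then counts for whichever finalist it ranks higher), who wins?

Edmonton

Round 1 first-place votes: Geneva 7, Houston 14, Edmonton 12, Fresno 0, Chicago 0. Houston and Edmonton advance.
Runoff: Houston is ranked above Edmonton on 14 ballots, Edmonton above Houston on 19.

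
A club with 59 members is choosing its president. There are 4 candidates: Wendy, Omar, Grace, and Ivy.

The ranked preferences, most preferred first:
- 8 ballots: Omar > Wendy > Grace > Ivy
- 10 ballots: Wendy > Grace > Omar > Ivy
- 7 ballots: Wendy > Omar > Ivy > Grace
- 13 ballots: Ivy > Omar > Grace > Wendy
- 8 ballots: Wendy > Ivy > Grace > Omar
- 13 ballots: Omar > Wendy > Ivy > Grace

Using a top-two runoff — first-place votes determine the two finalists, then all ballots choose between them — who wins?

Omar

Round 1 first-place votes: Wendy 25, Omar 21, Grace 0, Ivy 13. Wendy and Omar advance.
Runoff: Wendy is ranked above Omar on 25 ballots, Omar above Wendy on 34.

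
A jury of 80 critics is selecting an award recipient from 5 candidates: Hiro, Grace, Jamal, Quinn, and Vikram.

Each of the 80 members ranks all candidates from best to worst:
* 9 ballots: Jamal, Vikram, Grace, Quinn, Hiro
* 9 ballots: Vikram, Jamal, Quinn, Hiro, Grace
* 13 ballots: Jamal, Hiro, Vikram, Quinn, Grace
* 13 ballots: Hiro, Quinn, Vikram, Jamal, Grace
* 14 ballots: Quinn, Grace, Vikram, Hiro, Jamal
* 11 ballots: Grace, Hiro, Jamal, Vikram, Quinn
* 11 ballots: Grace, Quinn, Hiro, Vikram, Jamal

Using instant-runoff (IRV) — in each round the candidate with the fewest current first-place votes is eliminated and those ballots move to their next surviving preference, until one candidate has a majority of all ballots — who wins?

Round 1: Hiro 13, Grace 22, Jamal 22, Quinn 14, Vikram 9. Vikram eliminated.
Round 2: Hiro 13, Grace 22, Jamal 31, Quinn 14. Hiro eliminated.
Round 3: Grace 22, Jamal 31, Quinn 27. Grace eliminated.
Round 4: Jamal 42, Quinn 38. Jamal has a majority (≥41).

Jamal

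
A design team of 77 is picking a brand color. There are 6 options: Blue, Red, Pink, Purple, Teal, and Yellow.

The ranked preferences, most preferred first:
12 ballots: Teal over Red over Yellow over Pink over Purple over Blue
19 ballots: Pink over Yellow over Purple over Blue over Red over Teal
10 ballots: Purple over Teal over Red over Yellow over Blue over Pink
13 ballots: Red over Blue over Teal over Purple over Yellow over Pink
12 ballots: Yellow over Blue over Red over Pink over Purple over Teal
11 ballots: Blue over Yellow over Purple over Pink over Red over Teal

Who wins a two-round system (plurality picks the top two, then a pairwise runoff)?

Red

Round 1 first-place votes: Blue 11, Red 13, Pink 19, Purple 10, Teal 12, Yellow 12. Pink and Red advance.
Runoff: Pink is ranked above Red on 30 ballots, Red above Pink on 47.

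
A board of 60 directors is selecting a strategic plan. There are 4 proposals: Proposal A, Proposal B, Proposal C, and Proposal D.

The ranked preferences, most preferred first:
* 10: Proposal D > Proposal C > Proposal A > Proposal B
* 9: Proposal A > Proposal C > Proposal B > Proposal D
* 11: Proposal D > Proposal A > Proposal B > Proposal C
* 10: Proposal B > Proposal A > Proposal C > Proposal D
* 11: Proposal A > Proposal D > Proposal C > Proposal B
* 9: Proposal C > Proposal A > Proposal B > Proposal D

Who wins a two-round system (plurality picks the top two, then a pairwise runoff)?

Round 1 first-place votes: Proposal A 20, Proposal B 10, Proposal C 9, Proposal D 21. Proposal D and Proposal A advance.
Runoff: Proposal D is ranked above Proposal A on 21 ballots, Proposal A above Proposal D on 39.

Proposal A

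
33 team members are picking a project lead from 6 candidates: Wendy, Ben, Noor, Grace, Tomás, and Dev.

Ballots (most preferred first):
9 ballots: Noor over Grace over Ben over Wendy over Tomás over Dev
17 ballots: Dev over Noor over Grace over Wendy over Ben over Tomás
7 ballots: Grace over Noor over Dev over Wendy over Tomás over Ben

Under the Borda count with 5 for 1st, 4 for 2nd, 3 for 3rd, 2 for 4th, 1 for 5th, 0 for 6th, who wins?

Noor

Wendy: 9×2 + 17×2 + 7×2 = 66
Ben: 9×3 + 17×1 + 7×0 = 44
Noor: 9×5 + 17×4 + 7×4 = 141
Grace: 9×4 + 17×3 + 7×5 = 122
Tomás: 9×1 + 17×0 + 7×1 = 16
Dev: 9×0 + 17×5 + 7×3 = 106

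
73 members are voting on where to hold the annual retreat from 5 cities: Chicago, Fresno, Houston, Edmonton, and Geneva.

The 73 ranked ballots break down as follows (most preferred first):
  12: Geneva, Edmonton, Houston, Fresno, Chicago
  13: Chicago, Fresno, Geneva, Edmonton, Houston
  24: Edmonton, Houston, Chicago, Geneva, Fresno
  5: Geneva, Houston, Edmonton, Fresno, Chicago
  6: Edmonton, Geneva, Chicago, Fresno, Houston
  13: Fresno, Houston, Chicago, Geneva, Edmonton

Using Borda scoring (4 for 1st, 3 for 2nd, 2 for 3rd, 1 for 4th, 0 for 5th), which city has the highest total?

Edmonton

Chicago: 12×0 + 13×4 + 24×2 + 5×0 + 6×2 + 13×2 = 138
Fresno: 12×1 + 13×3 + 24×0 + 5×1 + 6×1 + 13×4 = 114
Houston: 12×2 + 13×0 + 24×3 + 5×3 + 6×0 + 13×3 = 150
Edmonton: 12×3 + 13×1 + 24×4 + 5×2 + 6×4 + 13×0 = 179
Geneva: 12×4 + 13×2 + 24×1 + 5×4 + 6×3 + 13×1 = 149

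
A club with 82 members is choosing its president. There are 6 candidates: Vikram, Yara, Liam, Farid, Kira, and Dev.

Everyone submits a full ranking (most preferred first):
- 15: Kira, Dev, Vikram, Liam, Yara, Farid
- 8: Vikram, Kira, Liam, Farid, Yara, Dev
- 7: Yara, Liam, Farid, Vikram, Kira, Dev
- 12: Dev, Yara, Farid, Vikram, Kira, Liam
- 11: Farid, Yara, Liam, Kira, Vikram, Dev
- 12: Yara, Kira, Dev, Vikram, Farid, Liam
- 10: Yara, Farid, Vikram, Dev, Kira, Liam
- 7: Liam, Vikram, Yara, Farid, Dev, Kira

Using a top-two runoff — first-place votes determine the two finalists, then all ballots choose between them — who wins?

Yara

Round 1 first-place votes: Vikram 8, Yara 29, Liam 7, Farid 11, Kira 15, Dev 12. Yara and Kira advance.
Runoff: Yara is ranked above Kira on 59 ballots, Kira above Yara on 23.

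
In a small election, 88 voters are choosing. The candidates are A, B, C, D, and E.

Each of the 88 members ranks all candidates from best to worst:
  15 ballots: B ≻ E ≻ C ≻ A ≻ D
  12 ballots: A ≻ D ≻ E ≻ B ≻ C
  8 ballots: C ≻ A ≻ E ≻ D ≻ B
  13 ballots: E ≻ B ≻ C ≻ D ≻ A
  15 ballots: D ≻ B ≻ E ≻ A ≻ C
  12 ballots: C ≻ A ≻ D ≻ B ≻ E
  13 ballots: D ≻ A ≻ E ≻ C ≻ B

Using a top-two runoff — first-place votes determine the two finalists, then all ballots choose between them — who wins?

C

Round 1 first-place votes: A 12, B 15, C 20, D 28, E 13. D and C advance.
Runoff: D is ranked above C on 40 ballots, C above D on 48.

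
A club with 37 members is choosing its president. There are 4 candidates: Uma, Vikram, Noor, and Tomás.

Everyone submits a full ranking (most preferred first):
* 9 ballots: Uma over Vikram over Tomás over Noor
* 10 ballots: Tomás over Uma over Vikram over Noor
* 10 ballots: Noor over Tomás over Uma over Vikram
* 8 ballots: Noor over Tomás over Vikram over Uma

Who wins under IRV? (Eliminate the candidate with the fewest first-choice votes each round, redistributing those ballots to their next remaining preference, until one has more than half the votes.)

Tomás

Round 1: Uma 9, Vikram 0, Noor 18, Tomás 10. Vikram eliminated.
Round 2: Uma 9, Noor 18, Tomás 10. Uma eliminated.
Round 3: Noor 18, Tomás 19. Tomás has a majority (≥19).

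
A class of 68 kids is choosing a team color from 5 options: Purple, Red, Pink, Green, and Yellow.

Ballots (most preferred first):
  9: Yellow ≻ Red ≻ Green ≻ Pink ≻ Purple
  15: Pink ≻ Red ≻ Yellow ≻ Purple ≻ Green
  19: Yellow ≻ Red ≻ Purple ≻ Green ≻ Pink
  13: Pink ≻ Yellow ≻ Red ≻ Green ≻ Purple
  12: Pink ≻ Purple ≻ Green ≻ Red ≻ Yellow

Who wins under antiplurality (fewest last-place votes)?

Last-place votes: Purple 22, Red 0, Pink 19, Green 15, Yellow 12.

Red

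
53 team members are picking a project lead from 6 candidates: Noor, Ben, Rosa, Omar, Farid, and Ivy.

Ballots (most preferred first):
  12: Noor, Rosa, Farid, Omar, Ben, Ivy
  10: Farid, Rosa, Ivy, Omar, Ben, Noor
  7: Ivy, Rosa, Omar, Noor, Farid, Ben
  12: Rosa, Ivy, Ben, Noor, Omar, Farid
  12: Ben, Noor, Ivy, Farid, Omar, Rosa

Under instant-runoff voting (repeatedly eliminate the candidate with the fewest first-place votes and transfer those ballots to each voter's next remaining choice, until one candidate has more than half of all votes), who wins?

Round 1: Noor 12, Ben 12, Rosa 12, Omar 0, Farid 10, Ivy 7. Omar eliminated.
Round 2: Noor 12, Ben 12, Rosa 12, Farid 10, Ivy 7. Ivy eliminated.
Round 3: Noor 12, Ben 12, Rosa 19, Farid 10. Farid eliminated.
Round 4: Noor 12, Ben 12, Rosa 29. Rosa has a majority (≥27).

Rosa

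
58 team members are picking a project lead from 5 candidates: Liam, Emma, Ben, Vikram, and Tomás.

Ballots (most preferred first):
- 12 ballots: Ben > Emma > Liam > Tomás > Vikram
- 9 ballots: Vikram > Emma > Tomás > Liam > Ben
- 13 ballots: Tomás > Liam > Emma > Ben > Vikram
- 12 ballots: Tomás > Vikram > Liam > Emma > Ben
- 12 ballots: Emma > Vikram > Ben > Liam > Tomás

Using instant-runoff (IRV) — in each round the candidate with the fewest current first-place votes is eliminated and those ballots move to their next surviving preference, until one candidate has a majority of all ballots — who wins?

Round 1: Liam 0, Emma 12, Ben 12, Vikram 9, Tomás 25. Liam eliminated.
Round 2: Emma 12, Ben 12, Vikram 9, Tomás 25. Vikram eliminated.
Round 3: Emma 21, Ben 12, Tomás 25. Ben eliminated.
Round 4: Emma 33, Tomás 25. Emma has a majority (≥30).

Emma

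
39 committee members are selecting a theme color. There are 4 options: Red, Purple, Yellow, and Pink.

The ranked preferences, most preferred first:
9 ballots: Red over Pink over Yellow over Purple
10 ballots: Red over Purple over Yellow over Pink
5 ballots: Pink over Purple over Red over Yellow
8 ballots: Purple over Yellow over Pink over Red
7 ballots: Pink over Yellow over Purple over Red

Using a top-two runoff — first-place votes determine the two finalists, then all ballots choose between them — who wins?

Pink

Round 1 first-place votes: Red 19, Purple 8, Yellow 0, Pink 12. Red and Pink advance.
Runoff: Red is ranked above Pink on 19 ballots, Pink above Red on 20.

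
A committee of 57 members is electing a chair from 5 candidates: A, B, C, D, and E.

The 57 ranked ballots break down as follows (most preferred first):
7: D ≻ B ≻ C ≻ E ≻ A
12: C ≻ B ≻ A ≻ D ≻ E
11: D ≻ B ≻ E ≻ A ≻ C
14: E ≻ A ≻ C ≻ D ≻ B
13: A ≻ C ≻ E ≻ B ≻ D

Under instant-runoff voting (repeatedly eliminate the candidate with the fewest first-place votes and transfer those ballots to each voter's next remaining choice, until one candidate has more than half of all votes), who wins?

A

Round 1: A 13, B 0, C 12, D 18, E 14. B eliminated.
Round 2: A 13, C 12, D 18, E 14. C eliminated.
Round 3: A 25, D 18, E 14. E eliminated.
Round 4: A 39, D 18. A has a majority (≥29).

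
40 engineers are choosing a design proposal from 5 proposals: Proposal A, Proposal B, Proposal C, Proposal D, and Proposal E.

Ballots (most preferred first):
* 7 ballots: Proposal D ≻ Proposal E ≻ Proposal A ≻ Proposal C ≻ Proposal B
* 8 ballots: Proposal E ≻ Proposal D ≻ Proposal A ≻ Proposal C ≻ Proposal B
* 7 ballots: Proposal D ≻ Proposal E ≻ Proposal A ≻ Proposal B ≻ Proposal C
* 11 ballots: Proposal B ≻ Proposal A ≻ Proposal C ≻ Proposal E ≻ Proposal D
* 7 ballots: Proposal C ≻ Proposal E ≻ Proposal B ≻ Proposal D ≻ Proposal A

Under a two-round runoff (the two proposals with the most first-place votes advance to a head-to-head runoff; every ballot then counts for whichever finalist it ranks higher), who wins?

Proposal D

Round 1 first-place votes: Proposal A 0, Proposal B 11, Proposal C 7, Proposal D 14, Proposal E 8. Proposal D and Proposal B advance.
Runoff: Proposal D is ranked above Proposal B on 22 ballots, Proposal B above Proposal D on 18.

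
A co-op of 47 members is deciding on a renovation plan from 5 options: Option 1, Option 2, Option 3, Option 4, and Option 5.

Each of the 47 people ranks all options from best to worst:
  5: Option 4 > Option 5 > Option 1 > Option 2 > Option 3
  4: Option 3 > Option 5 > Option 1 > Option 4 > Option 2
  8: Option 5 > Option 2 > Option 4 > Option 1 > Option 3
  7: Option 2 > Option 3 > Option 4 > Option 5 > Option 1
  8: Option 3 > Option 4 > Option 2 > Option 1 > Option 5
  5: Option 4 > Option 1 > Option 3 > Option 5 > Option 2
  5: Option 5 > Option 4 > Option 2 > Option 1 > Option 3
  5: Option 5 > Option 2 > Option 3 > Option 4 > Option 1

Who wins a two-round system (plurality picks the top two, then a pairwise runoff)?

Round 1 first-place votes: Option 1 0, Option 2 7, Option 3 12, Option 4 10, Option 5 18. Option 5 and Option 3 advance.
Runoff: Option 5 is ranked above Option 3 on 23 ballots, Option 3 above Option 5 on 24.

Option 3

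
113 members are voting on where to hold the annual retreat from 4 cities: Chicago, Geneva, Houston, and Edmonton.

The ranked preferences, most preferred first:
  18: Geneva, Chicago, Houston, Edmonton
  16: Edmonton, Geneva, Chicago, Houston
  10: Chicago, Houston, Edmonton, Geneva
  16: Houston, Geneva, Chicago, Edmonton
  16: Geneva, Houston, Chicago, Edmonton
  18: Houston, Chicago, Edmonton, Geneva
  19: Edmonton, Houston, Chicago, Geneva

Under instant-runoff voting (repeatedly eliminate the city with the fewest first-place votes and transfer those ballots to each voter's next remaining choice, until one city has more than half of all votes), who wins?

Round 1: Chicago 10, Geneva 34, Houston 34, Edmonton 35. Chicago eliminated.
Round 2: Geneva 34, Houston 44, Edmonton 35. Geneva eliminated.
Round 3: Houston 78, Edmonton 35. Houston has a majority (≥57).

Houston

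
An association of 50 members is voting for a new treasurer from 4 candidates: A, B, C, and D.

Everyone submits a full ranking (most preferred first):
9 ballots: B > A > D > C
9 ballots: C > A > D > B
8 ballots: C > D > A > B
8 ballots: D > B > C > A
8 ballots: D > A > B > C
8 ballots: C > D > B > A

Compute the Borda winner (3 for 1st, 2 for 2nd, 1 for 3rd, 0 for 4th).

D

A: 9×2 + 9×2 + 8×1 + 8×0 + 8×2 + 8×0 = 60
B: 9×3 + 9×0 + 8×0 + 8×2 + 8×1 + 8×1 = 59
C: 9×0 + 9×3 + 8×3 + 8×1 + 8×0 + 8×3 = 83
D: 9×1 + 9×1 + 8×2 + 8×3 + 8×3 + 8×2 = 98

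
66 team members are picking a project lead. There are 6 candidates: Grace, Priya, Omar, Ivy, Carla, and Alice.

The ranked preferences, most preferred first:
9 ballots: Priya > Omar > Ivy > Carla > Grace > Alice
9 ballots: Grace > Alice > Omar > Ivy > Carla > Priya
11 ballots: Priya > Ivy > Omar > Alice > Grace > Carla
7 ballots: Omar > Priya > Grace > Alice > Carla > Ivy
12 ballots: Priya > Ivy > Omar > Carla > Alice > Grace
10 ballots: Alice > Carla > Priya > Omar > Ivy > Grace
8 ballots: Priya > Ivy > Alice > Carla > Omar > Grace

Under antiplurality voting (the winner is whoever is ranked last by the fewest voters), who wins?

Last-place votes: Grace 30, Priya 9, Omar 0, Ivy 7, Carla 11, Alice 9.

Omar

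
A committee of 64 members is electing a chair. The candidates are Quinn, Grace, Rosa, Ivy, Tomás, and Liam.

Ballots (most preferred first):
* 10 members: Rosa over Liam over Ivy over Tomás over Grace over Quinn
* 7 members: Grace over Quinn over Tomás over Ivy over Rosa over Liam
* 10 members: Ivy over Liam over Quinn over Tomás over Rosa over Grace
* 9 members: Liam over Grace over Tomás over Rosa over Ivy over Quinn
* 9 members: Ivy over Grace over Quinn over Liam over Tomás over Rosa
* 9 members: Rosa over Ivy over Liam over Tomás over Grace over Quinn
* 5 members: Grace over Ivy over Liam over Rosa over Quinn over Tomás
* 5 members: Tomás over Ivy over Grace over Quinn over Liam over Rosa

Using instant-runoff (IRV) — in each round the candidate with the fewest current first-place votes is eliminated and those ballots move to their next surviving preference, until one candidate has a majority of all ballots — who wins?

Ivy

Round 1: Quinn 0, Grace 12, Rosa 19, Ivy 19, Tomás 5, Liam 9. Quinn eliminated.
Round 2: Grace 12, Rosa 19, Ivy 19, Tomás 5, Liam 9. Tomás eliminated.
Round 3: Grace 12, Rosa 19, Ivy 24, Liam 9. Liam eliminated.
Round 4: Grace 21, Rosa 19, Ivy 24. Rosa eliminated.
Round 5: Grace 21, Ivy 43. Ivy has a majority (≥33).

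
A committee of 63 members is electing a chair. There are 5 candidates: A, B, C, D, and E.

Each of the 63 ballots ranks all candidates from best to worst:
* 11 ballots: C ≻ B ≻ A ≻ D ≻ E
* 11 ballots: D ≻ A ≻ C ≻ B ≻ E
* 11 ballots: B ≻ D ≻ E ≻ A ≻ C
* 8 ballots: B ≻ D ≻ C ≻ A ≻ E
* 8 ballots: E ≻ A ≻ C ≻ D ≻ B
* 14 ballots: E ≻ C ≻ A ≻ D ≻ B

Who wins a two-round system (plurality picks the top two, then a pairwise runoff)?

Round 1 first-place votes: A 0, B 19, C 11, D 11, E 22. E and B advance.
Runoff: E is ranked above B on 22 ballots, B above E on 41.

B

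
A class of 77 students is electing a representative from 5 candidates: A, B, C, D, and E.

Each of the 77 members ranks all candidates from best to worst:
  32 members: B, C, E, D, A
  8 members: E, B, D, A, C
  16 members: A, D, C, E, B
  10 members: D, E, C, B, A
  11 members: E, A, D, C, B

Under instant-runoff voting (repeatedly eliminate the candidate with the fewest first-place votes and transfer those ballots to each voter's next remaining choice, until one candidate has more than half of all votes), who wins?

E

Round 1: A 16, B 32, C 0, D 10, E 19. C eliminated.
Round 2: A 16, B 32, D 10, E 19. D eliminated.
Round 3: A 16, B 32, E 29. A eliminated.
Round 4: B 32, E 45. E has a majority (≥39).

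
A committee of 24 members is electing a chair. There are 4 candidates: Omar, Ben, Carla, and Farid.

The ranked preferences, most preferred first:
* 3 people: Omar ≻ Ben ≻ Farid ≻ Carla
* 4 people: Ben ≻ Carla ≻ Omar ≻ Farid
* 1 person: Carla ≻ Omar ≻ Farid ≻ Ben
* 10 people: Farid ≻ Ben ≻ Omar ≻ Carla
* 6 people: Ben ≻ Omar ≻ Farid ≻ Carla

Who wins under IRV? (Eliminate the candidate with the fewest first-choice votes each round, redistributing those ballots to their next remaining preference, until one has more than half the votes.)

Round 1: Omar 3, Ben 10, Carla 1, Farid 10. Carla eliminated.
Round 2: Omar 4, Ben 10, Farid 10. Omar eliminated.
Round 3: Ben 13, Farid 11. Ben has a majority (≥13).

Ben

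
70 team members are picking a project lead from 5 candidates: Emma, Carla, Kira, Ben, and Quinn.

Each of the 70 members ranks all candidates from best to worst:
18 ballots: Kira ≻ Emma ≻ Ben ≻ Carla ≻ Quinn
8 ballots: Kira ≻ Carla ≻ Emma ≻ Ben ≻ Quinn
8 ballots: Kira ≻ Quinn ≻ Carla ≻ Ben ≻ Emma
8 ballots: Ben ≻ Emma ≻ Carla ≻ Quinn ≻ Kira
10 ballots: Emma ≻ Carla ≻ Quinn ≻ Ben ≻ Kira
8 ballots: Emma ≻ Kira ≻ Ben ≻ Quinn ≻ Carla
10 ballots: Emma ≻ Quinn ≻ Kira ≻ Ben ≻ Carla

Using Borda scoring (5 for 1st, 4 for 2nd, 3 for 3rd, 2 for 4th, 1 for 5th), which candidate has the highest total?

Emma

Emma: 18×4 + 8×3 + 8×1 + 8×4 + 10×5 + 8×5 + 10×5 = 276
Carla: 18×2 + 8×4 + 8×3 + 8×3 + 10×4 + 8×1 + 10×1 = 174
Kira: 18×5 + 8×5 + 8×5 + 8×1 + 10×1 + 8×4 + 10×3 = 250
Ben: 18×3 + 8×2 + 8×2 + 8×5 + 10×2 + 8×3 + 10×2 = 190
Quinn: 18×1 + 8×1 + 8×4 + 8×2 + 10×3 + 8×2 + 10×4 = 160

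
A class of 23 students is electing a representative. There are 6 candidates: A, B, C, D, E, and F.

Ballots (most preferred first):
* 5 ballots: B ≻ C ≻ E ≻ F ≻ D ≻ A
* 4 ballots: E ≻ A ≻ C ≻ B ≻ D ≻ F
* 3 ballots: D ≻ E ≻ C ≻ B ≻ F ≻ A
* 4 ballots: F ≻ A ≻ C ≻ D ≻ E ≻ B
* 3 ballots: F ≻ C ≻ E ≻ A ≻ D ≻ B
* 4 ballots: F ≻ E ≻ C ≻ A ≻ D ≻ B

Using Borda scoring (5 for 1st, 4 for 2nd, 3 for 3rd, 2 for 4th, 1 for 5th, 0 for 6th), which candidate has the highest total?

A: 5×0 + 4×4 + 3×0 + 4×4 + 3×2 + 4×2 = 46
B: 5×5 + 4×2 + 3×2 + 4×0 + 3×0 + 4×0 = 39
C: 5×4 + 4×3 + 3×3 + 4×3 + 3×4 + 4×3 = 77
D: 5×1 + 4×1 + 3×5 + 4×2 + 3×1 + 4×1 = 39
E: 5×3 + 4×5 + 3×4 + 4×1 + 3×3 + 4×4 = 76
F: 5×2 + 4×0 + 3×1 + 4×5 + 3×5 + 4×5 = 68

C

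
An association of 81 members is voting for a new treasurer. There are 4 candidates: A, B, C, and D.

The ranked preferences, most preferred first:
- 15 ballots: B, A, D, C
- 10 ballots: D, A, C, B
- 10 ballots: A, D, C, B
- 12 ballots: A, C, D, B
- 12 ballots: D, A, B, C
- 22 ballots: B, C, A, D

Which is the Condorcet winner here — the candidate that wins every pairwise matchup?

A

A vs B: 44–37
A vs C: 59–22
A vs D: 59–22
A beats every other candidate.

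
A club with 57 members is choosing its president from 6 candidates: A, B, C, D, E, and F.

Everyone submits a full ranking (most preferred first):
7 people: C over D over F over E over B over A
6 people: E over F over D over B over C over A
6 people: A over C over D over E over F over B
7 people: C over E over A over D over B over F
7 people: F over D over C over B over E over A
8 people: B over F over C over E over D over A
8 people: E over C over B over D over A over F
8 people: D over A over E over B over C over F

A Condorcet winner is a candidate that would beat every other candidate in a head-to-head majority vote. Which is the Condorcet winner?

C

C vs A: 43–14
C vs B: 35–22
C vs D: 36–21
C vs E: 35–22
C vs F: 36–21
C beats every other candidate.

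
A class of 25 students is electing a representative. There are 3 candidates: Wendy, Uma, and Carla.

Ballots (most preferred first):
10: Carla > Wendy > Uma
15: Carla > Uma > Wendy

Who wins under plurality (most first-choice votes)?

Carla

First-place votes: Wendy 0, Uma 0, Carla 25.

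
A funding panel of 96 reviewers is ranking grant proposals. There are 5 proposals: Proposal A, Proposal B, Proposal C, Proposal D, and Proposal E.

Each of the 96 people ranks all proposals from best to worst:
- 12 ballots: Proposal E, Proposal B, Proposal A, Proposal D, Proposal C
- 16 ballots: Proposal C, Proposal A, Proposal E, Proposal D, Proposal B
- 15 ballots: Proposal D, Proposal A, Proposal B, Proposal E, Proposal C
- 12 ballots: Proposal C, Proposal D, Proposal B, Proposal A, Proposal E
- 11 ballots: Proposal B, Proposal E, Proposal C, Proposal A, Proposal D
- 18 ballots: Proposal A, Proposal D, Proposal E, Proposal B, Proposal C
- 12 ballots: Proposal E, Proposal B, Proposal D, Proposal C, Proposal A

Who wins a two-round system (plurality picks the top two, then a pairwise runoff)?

Round 1 first-place votes: Proposal A 18, Proposal B 11, Proposal C 28, Proposal D 15, Proposal E 24. Proposal C and Proposal E advance.
Runoff: Proposal C is ranked above Proposal E on 28 ballots, Proposal E above Proposal C on 68.

Proposal E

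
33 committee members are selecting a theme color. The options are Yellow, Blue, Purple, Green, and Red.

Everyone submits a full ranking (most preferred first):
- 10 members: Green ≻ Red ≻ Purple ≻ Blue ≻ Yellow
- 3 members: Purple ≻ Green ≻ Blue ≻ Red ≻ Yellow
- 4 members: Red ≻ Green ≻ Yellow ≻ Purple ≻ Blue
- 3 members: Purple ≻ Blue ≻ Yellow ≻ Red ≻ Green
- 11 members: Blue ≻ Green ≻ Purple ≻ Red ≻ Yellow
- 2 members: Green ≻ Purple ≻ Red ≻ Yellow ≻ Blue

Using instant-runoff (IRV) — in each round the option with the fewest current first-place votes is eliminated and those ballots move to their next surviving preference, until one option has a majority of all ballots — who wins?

Green

Round 1: Yellow 0, Blue 11, Purple 6, Green 12, Red 4. Yellow eliminated.
Round 2: Blue 11, Purple 6, Green 12, Red 4. Red eliminated.
Round 3: Blue 11, Purple 6, Green 16. Purple eliminated.
Round 4: Blue 14, Green 19. Green has a majority (≥17).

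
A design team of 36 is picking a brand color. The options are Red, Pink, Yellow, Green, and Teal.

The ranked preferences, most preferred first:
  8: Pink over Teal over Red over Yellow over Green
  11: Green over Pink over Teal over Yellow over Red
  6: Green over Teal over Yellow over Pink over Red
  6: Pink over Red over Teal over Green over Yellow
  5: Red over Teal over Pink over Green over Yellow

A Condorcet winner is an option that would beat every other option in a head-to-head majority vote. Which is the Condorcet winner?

Pink vs Red: 31–5
Pink vs Yellow: 30–6
Pink vs Green: 19–17
Pink vs Teal: 25–11
Pink beats every other option.

Pink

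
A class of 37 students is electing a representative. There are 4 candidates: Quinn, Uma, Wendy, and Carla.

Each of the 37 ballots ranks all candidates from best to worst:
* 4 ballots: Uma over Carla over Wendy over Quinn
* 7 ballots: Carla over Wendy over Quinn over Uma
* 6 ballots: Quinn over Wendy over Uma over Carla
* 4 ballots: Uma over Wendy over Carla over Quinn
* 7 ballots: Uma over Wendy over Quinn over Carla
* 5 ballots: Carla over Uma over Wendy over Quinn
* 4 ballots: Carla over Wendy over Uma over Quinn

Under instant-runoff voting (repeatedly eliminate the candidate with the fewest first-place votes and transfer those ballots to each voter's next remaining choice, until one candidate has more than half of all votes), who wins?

Uma

Round 1: Quinn 6, Uma 15, Wendy 0, Carla 16. Wendy eliminated.
Round 2: Quinn 6, Uma 15, Carla 16. Quinn eliminated.
Round 3: Uma 21, Carla 16. Uma has a majority (≥19).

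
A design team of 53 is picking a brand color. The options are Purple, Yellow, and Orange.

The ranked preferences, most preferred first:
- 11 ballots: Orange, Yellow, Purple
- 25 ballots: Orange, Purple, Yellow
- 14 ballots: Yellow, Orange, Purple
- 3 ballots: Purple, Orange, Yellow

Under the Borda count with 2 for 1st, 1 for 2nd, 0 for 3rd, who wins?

Purple: 11×0 + 25×1 + 14×0 + 3×2 = 31
Yellow: 11×1 + 25×0 + 14×2 + 3×0 = 39
Orange: 11×2 + 25×2 + 14×1 + 3×1 = 89

Orange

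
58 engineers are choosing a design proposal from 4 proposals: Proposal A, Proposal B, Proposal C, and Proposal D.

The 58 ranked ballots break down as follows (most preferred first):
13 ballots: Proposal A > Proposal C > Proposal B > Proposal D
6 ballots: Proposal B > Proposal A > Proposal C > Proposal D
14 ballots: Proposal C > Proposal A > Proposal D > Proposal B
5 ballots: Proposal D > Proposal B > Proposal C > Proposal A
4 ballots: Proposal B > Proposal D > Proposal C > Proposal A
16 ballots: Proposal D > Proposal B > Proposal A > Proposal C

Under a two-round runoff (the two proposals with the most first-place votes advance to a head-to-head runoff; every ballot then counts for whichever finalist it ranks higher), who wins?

Round 1 first-place votes: Proposal A 13, Proposal B 10, Proposal C 14, Proposal D 21. Proposal D and Proposal C advance.
Runoff: Proposal D is ranked above Proposal C on 25 ballots, Proposal C above Proposal D on 33.

Proposal C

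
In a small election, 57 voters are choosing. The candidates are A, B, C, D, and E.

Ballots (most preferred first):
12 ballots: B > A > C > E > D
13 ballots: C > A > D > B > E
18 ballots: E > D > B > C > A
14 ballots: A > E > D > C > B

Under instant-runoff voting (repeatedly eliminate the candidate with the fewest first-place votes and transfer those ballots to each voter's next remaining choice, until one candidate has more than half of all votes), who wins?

Round 1: A 14, B 12, C 13, D 0, E 18. D eliminated.
Round 2: A 14, B 12, C 13, E 18. B eliminated.
Round 3: A 26, C 13, E 18. C eliminated.
Round 4: A 39, E 18. A has a majority (≥29).

A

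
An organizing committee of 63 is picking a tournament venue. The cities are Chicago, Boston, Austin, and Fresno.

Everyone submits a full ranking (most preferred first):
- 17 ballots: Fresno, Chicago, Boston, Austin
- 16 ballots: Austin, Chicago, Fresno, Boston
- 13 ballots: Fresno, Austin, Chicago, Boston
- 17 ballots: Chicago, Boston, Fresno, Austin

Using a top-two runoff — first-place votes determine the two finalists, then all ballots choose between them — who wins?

Round 1 first-place votes: Chicago 17, Boston 0, Austin 16, Fresno 30. Fresno and Chicago advance.
Runoff: Fresno is ranked above Chicago on 30 ballots, Chicago above Fresno on 33.

Chicago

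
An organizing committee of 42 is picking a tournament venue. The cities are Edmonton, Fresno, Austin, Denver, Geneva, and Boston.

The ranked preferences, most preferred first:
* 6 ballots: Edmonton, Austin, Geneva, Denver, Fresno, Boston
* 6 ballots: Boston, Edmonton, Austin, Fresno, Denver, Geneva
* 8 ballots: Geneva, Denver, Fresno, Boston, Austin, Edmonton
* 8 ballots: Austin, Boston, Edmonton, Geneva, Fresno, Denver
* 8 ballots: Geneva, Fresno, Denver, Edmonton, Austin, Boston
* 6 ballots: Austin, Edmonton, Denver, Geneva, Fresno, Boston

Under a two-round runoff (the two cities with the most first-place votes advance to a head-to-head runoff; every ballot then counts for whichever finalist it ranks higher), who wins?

Round 1 first-place votes: Edmonton 6, Fresno 0, Austin 14, Denver 0, Geneva 16, Boston 6. Geneva and Austin advance.
Runoff: Geneva is ranked above Austin on 16 ballots, Austin above Geneva on 26.

Austin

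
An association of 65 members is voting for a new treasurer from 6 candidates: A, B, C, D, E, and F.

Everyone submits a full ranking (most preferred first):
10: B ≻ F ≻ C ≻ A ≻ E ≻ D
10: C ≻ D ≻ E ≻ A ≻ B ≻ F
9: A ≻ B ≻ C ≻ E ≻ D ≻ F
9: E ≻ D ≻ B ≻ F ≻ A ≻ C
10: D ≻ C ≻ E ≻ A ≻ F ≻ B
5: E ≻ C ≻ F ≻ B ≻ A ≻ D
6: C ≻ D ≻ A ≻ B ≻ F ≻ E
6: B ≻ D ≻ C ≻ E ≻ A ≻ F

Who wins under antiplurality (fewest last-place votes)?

Last-place votes: A 0, B 10, C 9, D 15, E 6, F 25.

A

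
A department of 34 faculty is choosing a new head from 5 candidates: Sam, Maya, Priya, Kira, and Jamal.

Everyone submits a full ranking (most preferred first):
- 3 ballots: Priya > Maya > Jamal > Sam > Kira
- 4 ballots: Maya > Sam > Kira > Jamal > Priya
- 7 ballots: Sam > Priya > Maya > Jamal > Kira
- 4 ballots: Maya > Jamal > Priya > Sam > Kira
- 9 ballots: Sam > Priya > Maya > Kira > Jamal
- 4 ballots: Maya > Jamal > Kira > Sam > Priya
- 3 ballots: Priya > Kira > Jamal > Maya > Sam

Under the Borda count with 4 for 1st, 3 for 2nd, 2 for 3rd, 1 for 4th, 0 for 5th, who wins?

Sam: 3×1 + 4×3 + 7×4 + 4×1 + 9×4 + 4×1 + 3×0 = 87
Maya: 3×3 + 4×4 + 7×2 + 4×4 + 9×2 + 4×4 + 3×1 = 92
Priya: 3×4 + 4×0 + 7×3 + 4×2 + 9×3 + 4×0 + 3×4 = 80
Kira: 3×0 + 4×2 + 7×0 + 4×0 + 9×1 + 4×2 + 3×3 = 34
Jamal: 3×2 + 4×1 + 7×1 + 4×3 + 9×0 + 4×3 + 3×2 = 47

Maya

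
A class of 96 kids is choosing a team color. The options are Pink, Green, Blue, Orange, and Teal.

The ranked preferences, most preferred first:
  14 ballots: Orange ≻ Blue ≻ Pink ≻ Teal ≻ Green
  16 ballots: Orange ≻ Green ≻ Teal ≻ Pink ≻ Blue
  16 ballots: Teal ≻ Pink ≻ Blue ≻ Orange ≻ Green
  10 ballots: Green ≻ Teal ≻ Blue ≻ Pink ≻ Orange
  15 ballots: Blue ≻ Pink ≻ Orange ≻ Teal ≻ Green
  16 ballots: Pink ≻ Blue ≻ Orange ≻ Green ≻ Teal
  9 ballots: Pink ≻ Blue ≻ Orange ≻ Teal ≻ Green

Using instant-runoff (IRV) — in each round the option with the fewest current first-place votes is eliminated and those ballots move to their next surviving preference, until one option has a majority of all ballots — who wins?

Round 1: Pink 25, Green 10, Blue 15, Orange 30, Teal 16. Green eliminated.
Round 2: Pink 25, Blue 15, Orange 30, Teal 26. Blue eliminated.
Round 3: Pink 40, Orange 30, Teal 26. Teal eliminated.
Round 4: Pink 66, Orange 30. Pink has a majority (≥49).

Pink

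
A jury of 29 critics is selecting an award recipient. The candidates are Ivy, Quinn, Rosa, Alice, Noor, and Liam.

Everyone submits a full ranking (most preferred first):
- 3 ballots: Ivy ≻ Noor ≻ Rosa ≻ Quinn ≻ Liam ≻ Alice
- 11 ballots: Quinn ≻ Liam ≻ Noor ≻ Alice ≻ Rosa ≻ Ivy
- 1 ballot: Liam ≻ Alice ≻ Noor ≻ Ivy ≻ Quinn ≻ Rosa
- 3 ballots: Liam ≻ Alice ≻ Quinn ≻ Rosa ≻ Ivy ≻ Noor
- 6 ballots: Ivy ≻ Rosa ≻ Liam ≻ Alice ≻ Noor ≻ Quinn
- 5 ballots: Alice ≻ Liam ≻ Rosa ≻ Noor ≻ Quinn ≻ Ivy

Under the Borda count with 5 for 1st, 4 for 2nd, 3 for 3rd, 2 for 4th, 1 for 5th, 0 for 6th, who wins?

Ivy: 3×5 + 11×0 + 1×2 + 3×1 + 6×5 + 5×0 = 50
Quinn: 3×2 + 11×5 + 1×1 + 3×3 + 6×0 + 5×1 = 76
Rosa: 3×3 + 11×1 + 1×0 + 3×2 + 6×4 + 5×3 = 65
Alice: 3×0 + 11×2 + 1×4 + 3×4 + 6×2 + 5×5 = 75
Noor: 3×4 + 11×3 + 1×3 + 3×0 + 6×1 + 5×2 = 64
Liam: 3×1 + 11×4 + 1×5 + 3×5 + 6×3 + 5×4 = 105

Liam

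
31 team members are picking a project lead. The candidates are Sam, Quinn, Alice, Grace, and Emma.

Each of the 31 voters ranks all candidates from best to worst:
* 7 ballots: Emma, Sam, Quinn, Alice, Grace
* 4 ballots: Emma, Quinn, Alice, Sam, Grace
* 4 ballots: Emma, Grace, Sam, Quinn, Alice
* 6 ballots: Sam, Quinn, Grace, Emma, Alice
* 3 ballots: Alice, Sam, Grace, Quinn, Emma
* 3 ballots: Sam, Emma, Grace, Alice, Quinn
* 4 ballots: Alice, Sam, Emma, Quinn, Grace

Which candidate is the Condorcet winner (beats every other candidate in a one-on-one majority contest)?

Sam

Sam vs Quinn: 27–4
Sam vs Alice: 20–11
Sam vs Grace: 27–4
Sam vs Emma: 16–15
Sam beats every other candidate.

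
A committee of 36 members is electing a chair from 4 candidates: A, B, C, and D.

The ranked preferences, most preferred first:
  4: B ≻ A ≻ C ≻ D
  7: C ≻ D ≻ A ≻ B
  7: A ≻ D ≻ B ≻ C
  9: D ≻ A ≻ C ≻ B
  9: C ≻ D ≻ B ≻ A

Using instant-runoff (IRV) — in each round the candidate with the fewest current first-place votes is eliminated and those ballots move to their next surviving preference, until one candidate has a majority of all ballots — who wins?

A

Round 1: A 7, B 4, C 16, D 9. B eliminated.
Round 2: A 11, C 16, D 9. D eliminated.
Round 3: A 20, C 16. A has a majority (≥19).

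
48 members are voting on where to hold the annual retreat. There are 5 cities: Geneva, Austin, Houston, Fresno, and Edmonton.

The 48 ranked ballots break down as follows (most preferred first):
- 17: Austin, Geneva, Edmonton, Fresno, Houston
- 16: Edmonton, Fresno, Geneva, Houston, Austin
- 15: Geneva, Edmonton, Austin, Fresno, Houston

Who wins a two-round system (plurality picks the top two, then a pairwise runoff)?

Edmonton

Round 1 first-place votes: Geneva 15, Austin 17, Houston 0, Fresno 0, Edmonton 16. Austin and Edmonton advance.
Runoff: Austin is ranked above Edmonton on 17 ballots, Edmonton above Austin on 31.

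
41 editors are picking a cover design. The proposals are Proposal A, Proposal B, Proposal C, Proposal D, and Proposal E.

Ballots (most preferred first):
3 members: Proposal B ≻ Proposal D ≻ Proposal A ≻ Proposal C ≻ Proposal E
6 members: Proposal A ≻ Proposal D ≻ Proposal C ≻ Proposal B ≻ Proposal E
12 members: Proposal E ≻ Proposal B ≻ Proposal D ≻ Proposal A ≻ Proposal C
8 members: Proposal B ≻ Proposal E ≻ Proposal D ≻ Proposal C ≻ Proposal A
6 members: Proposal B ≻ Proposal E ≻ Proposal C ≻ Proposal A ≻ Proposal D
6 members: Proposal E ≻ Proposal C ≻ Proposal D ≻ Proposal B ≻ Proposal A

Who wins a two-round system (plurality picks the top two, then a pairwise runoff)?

Round 1 first-place votes: Proposal A 6, Proposal B 17, Proposal C 0, Proposal D 0, Proposal E 18. Proposal E and Proposal B advance.
Runoff: Proposal E is ranked above Proposal B on 18 ballots, Proposal B above Proposal E on 23.

Proposal B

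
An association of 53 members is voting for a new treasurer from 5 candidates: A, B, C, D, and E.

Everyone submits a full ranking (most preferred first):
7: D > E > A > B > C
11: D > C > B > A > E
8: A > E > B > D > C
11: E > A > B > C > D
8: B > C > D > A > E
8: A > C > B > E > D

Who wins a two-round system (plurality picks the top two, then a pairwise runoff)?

Round 1 first-place votes: A 16, B 8, C 0, D 18, E 11. D and A advance.
Runoff: D is ranked above A on 26 ballots, A above D on 27.

A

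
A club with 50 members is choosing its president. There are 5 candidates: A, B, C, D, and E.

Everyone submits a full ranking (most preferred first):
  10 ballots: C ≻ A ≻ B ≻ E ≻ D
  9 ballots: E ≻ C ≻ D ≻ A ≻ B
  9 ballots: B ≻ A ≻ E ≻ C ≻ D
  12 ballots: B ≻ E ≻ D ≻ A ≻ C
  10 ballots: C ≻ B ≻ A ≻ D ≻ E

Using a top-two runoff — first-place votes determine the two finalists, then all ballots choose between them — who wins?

C

Round 1 first-place votes: A 0, B 21, C 20, D 0, E 9. B and C advance.
Runoff: B is ranked above C on 21 ballots, C above B on 29.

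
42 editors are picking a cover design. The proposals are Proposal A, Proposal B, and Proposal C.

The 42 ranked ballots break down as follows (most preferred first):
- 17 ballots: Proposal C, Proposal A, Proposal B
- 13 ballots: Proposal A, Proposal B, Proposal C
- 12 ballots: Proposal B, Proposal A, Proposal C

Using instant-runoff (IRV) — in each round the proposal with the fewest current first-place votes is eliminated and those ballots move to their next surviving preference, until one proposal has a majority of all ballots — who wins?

Round 1: Proposal A 13, Proposal B 12, Proposal C 17. Proposal B eliminated.
Round 2: Proposal A 25, Proposal C 17. Proposal A has a majority (≥22).

Proposal A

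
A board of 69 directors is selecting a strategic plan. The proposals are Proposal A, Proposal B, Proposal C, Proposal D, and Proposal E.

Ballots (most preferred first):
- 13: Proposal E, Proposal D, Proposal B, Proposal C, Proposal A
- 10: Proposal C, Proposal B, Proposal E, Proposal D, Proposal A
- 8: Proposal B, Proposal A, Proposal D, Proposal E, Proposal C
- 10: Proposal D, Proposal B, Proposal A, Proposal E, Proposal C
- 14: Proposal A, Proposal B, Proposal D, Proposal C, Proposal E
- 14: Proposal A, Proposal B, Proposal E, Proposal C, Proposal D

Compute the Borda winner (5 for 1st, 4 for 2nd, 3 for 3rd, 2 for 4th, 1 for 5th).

Proposal B

Proposal A: 13×1 + 10×1 + 8×4 + 10×3 + 14×5 + 14×5 = 225
Proposal B: 13×3 + 10×4 + 8×5 + 10×4 + 14×4 + 14×4 = 271
Proposal C: 13×2 + 10×5 + 8×1 + 10×1 + 14×2 + 14×2 = 150
Proposal D: 13×4 + 10×2 + 8×3 + 10×5 + 14×3 + 14×1 = 202
Proposal E: 13×5 + 10×3 + 8×2 + 10×2 + 14×1 + 14×3 = 187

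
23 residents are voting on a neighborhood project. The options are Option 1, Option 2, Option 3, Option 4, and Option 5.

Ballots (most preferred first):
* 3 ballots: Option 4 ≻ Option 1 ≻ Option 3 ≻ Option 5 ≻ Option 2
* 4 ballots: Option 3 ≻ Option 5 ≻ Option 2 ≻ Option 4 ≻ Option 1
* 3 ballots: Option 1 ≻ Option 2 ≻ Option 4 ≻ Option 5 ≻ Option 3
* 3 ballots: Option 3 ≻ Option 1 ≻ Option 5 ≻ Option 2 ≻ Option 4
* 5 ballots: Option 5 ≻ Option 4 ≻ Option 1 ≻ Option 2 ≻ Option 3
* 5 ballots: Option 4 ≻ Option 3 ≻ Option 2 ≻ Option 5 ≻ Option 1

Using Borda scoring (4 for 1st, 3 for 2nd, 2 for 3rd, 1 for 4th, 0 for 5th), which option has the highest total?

Option 4

Option 1: 3×3 + 4×0 + 3×4 + 3×3 + 5×2 + 5×0 = 40
Option 2: 3×0 + 4×2 + 3×3 + 3×1 + 5×1 + 5×2 = 35
Option 3: 3×2 + 4×4 + 3×0 + 3×4 + 5×0 + 5×3 = 49
Option 4: 3×4 + 4×1 + 3×2 + 3×0 + 5×3 + 5×4 = 57
Option 5: 3×1 + 4×3 + 3×1 + 3×2 + 5×4 + 5×1 = 49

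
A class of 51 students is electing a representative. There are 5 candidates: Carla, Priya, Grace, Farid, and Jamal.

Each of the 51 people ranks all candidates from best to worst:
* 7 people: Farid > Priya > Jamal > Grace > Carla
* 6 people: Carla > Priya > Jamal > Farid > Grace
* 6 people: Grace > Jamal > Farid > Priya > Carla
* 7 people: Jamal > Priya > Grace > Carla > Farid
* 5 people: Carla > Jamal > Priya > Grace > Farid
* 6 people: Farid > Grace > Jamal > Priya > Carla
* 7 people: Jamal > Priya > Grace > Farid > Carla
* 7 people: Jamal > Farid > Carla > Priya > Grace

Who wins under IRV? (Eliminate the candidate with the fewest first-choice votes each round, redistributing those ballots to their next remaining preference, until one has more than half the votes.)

Round 1: Carla 11, Priya 0, Grace 6, Farid 13, Jamal 21. Priya eliminated.
Round 2: Carla 11, Grace 6, Farid 13, Jamal 21. Grace eliminated.
Round 3: Carla 11, Farid 13, Jamal 27. Jamal has a majority (≥26).

Jamal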